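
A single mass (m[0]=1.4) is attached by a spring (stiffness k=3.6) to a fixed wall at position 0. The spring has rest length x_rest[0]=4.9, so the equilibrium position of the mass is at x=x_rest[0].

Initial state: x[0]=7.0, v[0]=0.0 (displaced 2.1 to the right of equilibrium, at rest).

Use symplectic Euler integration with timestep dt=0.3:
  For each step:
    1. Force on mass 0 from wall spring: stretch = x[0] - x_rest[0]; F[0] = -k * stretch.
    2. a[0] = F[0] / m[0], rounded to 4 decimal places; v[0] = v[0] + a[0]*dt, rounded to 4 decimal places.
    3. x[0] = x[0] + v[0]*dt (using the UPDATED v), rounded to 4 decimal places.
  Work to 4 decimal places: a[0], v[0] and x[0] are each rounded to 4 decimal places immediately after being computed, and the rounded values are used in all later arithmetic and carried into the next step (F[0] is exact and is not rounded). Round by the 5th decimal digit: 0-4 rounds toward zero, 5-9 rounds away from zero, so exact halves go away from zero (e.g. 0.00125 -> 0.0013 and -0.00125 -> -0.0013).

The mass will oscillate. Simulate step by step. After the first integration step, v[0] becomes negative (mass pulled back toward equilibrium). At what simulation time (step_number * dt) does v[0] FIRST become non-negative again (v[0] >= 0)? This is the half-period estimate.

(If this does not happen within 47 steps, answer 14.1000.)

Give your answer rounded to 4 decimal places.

Step 0: x=[7.0000] v=[0.0000]
Step 1: x=[6.5140] v=[-1.6200]
Step 2: x=[5.6545] v=[-2.8651]
Step 3: x=[4.6204] v=[-3.4471]
Step 4: x=[3.6510] v=[-3.2314]
Step 5: x=[2.9706] v=[-2.2679]
Step 6: x=[2.7368] v=[-0.7795]
Step 7: x=[3.0036] v=[0.8893]
First v>=0 after going negative at step 7, time=2.1000

Answer: 2.1000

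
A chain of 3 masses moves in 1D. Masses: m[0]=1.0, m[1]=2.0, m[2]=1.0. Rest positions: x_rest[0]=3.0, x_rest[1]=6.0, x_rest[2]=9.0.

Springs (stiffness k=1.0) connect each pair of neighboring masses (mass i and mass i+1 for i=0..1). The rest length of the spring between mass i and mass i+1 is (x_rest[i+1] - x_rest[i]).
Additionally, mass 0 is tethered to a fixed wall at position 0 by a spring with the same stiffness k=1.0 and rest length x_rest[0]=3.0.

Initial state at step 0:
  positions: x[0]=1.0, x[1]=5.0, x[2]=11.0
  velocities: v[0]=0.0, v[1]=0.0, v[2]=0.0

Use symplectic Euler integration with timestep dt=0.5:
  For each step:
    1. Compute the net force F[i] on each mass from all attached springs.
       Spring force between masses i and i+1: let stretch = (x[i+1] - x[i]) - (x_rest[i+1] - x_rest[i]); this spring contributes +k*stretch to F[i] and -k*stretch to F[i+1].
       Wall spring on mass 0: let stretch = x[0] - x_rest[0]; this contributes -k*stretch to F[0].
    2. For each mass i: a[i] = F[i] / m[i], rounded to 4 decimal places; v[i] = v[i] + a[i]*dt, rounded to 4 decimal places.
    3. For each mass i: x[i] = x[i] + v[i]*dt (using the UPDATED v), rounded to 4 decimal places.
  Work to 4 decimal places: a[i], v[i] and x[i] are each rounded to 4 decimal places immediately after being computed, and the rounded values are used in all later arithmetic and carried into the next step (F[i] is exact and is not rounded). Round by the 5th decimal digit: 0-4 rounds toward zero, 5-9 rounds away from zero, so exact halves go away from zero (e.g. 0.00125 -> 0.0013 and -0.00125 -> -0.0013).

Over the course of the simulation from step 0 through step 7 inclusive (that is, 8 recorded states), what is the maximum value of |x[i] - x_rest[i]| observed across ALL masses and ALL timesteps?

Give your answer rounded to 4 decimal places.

Answer: 2.4980

Derivation:
Step 0: x=[1.0000 5.0000 11.0000] v=[0.0000 0.0000 0.0000]
Step 1: x=[1.7500 5.2500 10.2500] v=[1.5000 0.5000 -1.5000]
Step 2: x=[2.9375 5.6875 9.0000] v=[2.3750 0.8750 -2.5000]
Step 3: x=[4.0782 6.1954 7.6719] v=[2.2813 1.0157 -2.6563]
Step 4: x=[4.7286 6.6232 6.7246] v=[1.3008 0.8555 -1.8946]
Step 5: x=[4.6705 6.8268 6.5020] v=[-0.1162 0.4072 -0.4453]
Step 6: x=[3.9839 6.7203 7.1106] v=[-1.3733 -0.2131 1.2171]
Step 7: x=[2.9854 6.3205 8.3716] v=[-1.9971 -0.7997 2.5220]
Max displacement = 2.4980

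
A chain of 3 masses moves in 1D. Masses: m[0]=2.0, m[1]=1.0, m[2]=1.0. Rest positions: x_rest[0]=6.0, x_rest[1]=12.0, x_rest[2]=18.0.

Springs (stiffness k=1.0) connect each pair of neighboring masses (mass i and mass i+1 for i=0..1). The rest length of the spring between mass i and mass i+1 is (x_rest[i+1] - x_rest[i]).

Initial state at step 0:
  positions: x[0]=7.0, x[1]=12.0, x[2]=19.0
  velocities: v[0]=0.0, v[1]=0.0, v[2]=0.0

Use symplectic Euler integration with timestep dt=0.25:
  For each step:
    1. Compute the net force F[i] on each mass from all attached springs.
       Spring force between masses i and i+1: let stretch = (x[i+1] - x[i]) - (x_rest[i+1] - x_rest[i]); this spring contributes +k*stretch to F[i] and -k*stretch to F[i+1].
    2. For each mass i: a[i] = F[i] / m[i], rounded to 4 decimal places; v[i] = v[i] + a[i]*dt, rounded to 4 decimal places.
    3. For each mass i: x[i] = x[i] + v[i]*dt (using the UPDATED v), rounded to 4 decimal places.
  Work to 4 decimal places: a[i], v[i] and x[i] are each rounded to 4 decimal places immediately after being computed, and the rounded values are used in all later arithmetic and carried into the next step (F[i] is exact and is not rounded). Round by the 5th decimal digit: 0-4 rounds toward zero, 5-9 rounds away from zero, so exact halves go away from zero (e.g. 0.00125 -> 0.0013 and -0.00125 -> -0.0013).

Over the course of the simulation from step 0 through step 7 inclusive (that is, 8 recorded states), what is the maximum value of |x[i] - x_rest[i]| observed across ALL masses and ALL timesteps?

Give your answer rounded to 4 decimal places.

Step 0: x=[7.0000 12.0000 19.0000] v=[0.0000 0.0000 0.0000]
Step 1: x=[6.9688 12.1250 18.9375] v=[-0.1250 0.5000 -0.2500]
Step 2: x=[6.9112 12.3535 18.8242] v=[-0.2305 0.9141 -0.4531]
Step 3: x=[6.8362 12.6463 18.6815] v=[-0.3002 1.1712 -0.5708]
Step 4: x=[6.7552 12.9532 18.5366] v=[-0.3240 1.2275 -0.5796]
Step 5: x=[6.6804 13.2217 18.4177] v=[-0.2993 1.0739 -0.4755]
Step 6: x=[6.6225 13.4061 18.3491] v=[-0.2316 0.7376 -0.2745]
Step 7: x=[6.5891 13.4755 18.3465] v=[-0.1337 0.2775 -0.0103]
Max displacement = 1.4755

Answer: 1.4755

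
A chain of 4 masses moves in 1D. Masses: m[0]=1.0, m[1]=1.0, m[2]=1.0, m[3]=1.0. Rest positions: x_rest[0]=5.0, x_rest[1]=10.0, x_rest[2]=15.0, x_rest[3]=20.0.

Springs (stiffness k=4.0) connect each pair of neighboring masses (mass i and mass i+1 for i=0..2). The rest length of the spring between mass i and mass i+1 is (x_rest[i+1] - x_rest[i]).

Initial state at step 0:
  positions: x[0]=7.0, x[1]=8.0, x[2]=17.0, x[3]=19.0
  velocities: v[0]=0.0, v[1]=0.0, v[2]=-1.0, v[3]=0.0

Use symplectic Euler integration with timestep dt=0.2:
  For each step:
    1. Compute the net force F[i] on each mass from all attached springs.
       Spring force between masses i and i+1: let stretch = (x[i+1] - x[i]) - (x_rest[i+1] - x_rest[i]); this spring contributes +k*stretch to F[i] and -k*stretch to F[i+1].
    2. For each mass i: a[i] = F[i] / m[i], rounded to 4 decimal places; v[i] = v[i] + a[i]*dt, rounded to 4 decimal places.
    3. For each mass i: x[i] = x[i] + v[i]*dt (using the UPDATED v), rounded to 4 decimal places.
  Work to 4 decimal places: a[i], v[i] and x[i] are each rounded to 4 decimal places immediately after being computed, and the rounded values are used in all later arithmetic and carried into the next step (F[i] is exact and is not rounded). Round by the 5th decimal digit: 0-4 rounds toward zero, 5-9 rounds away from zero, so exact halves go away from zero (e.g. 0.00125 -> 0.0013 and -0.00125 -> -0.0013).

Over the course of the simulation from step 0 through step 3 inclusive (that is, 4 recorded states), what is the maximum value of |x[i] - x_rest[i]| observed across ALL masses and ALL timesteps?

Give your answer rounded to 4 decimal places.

Answer: 2.4892

Derivation:
Step 0: x=[7.0000 8.0000 17.0000 19.0000] v=[0.0000 0.0000 -1.0000 0.0000]
Step 1: x=[6.3600 9.2800 15.6800 19.4800] v=[-3.2000 6.4000 -6.6000 2.4000]
Step 2: x=[5.3872 11.1168 13.9440 20.1520] v=[-4.8640 9.1840 -8.6800 3.3600]
Step 3: x=[4.5311 12.4892 12.7489 20.6307] v=[-4.2803 6.8621 -5.9754 2.3936]
Max displacement = 2.4892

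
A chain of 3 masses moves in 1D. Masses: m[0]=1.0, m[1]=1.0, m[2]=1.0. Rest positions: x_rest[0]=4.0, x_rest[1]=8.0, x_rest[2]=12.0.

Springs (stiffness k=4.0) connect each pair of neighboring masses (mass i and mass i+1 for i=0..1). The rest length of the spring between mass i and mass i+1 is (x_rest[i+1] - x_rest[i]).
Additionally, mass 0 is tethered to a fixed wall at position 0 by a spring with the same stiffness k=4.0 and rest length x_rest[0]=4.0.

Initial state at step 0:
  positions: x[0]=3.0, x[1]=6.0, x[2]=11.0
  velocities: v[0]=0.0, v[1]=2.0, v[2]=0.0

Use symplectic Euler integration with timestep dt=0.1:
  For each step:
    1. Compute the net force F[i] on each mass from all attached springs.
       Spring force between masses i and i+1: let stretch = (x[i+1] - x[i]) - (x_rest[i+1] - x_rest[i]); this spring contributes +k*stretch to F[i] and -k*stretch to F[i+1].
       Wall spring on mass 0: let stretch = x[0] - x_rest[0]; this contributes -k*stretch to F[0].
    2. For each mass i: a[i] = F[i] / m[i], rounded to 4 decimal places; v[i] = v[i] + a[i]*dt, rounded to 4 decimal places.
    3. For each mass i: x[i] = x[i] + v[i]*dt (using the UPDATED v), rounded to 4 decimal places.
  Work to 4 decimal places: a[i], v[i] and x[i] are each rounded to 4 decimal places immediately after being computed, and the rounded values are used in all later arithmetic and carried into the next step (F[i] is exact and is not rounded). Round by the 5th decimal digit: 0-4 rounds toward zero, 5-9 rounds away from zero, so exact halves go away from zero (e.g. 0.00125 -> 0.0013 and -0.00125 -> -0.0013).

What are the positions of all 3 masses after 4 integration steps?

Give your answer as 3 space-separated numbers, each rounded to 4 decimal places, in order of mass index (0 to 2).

Step 0: x=[3.0000 6.0000 11.0000] v=[0.0000 2.0000 0.0000]
Step 1: x=[3.0000 6.2800 10.9600] v=[0.0000 2.8000 -0.4000]
Step 2: x=[3.0112 6.6160 10.8928] v=[0.1120 3.3600 -0.6720]
Step 3: x=[3.0461 6.9789 10.8145] v=[0.3494 3.6288 -0.7827]
Step 4: x=[3.1165 7.3379 10.7428] v=[0.7041 3.5899 -0.7169]

Answer: 3.1165 7.3379 10.7428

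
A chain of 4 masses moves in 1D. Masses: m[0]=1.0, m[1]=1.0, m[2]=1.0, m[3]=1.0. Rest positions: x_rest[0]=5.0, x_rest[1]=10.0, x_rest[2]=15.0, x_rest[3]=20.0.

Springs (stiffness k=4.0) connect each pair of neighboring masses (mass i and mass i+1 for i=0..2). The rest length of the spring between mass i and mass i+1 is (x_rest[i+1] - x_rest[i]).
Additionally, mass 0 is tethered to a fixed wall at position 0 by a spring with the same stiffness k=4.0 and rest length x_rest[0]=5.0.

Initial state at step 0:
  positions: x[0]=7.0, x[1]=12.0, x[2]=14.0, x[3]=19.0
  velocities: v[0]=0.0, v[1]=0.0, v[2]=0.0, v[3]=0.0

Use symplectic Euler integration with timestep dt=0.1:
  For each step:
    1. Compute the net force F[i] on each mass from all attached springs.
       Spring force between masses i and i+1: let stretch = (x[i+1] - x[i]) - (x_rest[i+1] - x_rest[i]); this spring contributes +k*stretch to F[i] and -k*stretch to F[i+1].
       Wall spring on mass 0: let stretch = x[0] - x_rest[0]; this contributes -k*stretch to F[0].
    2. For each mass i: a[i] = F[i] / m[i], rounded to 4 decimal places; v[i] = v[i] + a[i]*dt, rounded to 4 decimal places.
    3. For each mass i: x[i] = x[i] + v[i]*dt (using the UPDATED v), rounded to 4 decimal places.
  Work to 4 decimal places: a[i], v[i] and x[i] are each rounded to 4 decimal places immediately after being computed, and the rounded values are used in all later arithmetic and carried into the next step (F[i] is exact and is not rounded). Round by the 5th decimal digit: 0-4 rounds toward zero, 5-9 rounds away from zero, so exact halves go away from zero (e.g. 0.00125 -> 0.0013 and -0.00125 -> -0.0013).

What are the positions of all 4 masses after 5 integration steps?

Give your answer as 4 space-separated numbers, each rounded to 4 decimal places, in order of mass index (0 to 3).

Step 0: x=[7.0000 12.0000 14.0000 19.0000] v=[0.0000 0.0000 0.0000 0.0000]
Step 1: x=[6.9200 11.8800 14.1200 19.0000] v=[-0.8000 -1.2000 1.2000 0.0000]
Step 2: x=[6.7616 11.6512 14.3456 19.0048] v=[-1.5840 -2.2880 2.2560 0.0480]
Step 3: x=[6.5283 11.3346 14.6498 19.0232] v=[-2.3328 -3.1661 3.0419 0.1843]
Step 4: x=[6.2261 10.9584 14.9963 19.0667] v=[-3.0216 -3.7625 3.4652 0.4349]
Step 5: x=[5.8642 10.5544 15.3441 19.1474] v=[-3.6191 -4.0403 3.4782 0.8067]

Answer: 5.8642 10.5544 15.3441 19.1474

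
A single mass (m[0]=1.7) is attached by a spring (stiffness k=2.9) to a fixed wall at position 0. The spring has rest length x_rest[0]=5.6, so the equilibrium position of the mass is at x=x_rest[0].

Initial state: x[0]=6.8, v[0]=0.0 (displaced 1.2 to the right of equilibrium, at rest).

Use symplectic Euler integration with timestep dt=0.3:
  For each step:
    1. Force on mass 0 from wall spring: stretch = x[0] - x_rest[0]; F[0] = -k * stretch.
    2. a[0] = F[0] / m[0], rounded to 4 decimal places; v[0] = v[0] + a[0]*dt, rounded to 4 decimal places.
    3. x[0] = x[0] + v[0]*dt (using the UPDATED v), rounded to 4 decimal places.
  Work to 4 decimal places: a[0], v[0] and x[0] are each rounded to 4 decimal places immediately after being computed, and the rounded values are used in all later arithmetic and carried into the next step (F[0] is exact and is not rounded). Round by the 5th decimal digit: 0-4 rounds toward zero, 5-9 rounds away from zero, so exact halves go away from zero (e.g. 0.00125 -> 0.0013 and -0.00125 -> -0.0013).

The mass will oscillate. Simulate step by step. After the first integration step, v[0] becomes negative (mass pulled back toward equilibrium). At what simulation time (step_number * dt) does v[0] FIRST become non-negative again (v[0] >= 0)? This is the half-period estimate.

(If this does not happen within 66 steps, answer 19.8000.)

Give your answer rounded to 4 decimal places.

Step 0: x=[6.8000] v=[0.0000]
Step 1: x=[6.6158] v=[-0.6141]
Step 2: x=[6.2756] v=[-1.1339]
Step 3: x=[5.8317] v=[-1.4797]
Step 4: x=[5.3522] v=[-1.5983]
Step 5: x=[4.9108] v=[-1.4715]
Step 6: x=[4.5752] v=[-1.1188]
Step 7: x=[4.3969] v=[-0.5943]
Step 8: x=[4.4033] v=[0.0214]
First v>=0 after going negative at step 8, time=2.4000

Answer: 2.4000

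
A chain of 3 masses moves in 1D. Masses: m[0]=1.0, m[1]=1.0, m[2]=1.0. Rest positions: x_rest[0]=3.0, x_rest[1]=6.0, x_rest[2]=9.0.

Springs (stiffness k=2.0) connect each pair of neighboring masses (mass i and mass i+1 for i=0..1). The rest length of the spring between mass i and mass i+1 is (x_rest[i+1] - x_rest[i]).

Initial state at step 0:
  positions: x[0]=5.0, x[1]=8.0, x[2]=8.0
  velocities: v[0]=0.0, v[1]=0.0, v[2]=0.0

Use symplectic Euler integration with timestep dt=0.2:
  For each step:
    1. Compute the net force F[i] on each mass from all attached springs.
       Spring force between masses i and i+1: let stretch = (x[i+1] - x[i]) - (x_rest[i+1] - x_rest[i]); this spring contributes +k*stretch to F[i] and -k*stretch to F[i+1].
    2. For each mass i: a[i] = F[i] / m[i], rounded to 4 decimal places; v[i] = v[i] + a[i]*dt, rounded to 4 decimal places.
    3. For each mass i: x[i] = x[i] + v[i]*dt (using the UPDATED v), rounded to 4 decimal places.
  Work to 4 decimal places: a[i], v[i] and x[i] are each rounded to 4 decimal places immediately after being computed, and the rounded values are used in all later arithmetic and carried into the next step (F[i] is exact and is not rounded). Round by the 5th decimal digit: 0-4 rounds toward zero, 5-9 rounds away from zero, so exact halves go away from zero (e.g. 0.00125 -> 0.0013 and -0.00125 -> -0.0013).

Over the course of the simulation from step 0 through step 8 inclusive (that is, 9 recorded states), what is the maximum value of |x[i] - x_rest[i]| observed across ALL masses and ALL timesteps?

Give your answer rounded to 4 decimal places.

Answer: 2.3796

Derivation:
Step 0: x=[5.0000 8.0000 8.0000] v=[0.0000 0.0000 0.0000]
Step 1: x=[5.0000 7.7600 8.2400] v=[0.0000 -1.2000 1.2000]
Step 2: x=[4.9808 7.3376 8.6816] v=[-0.0960 -2.1120 2.2080]
Step 3: x=[4.9101 6.8342 9.2557] v=[-0.3533 -2.5171 2.8704]
Step 4: x=[4.7534 6.3706 9.8761] v=[-0.7837 -2.3181 3.1018]
Step 5: x=[4.4860 6.0580 10.4560] v=[-1.3368 -1.5628 2.8996]
Step 6: x=[4.1044 5.9715 10.9241] v=[-1.9080 -0.4324 2.3404]
Step 7: x=[3.6322 6.1319 11.2360] v=[-2.3612 0.8018 1.5594]
Step 8: x=[3.1199 6.5006 11.3796] v=[-2.5613 1.8436 0.7178]
Max displacement = 2.3796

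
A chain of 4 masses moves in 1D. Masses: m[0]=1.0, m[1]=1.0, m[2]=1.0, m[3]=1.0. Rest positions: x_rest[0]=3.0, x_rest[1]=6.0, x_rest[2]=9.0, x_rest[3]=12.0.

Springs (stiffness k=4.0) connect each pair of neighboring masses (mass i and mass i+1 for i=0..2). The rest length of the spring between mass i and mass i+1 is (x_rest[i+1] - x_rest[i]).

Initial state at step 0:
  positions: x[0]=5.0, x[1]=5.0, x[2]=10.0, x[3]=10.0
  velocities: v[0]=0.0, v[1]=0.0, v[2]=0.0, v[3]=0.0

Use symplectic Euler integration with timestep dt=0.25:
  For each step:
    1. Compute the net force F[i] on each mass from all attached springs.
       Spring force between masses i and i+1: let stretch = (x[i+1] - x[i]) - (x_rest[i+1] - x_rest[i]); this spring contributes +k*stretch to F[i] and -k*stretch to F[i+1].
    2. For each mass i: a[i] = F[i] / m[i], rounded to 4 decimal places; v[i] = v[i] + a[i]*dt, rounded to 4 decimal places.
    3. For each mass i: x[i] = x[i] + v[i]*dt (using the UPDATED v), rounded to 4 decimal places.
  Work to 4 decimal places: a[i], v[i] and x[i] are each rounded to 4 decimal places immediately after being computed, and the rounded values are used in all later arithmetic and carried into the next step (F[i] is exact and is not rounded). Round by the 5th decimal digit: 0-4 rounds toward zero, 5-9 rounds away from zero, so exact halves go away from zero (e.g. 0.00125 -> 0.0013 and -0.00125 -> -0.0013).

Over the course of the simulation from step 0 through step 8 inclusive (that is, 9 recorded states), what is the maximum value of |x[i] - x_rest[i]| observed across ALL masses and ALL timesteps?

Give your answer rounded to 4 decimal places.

Step 0: x=[5.0000 5.0000 10.0000 10.0000] v=[0.0000 0.0000 0.0000 0.0000]
Step 1: x=[4.2500 6.2500 8.7500 10.7500] v=[-3.0000 5.0000 -5.0000 3.0000]
Step 2: x=[3.2500 7.6250 7.3750 11.7500] v=[-4.0000 5.5000 -5.5000 4.0000]
Step 3: x=[2.5938 7.8438 7.1563 12.4063] v=[-2.6250 0.8750 -0.8750 2.6250]
Step 4: x=[2.5001 6.5782 8.4219 12.5001] v=[-0.3750 -5.0625 5.0625 0.3750]
Step 5: x=[2.6759 4.7540 10.2462 12.3243] v=[0.7031 -7.2969 7.2970 -0.7032]
Step 6: x=[2.6212 3.7833 11.2169 12.3790] v=[-0.2188 -3.8828 3.8829 0.2187]
Step 7: x=[2.1070 4.3805 10.6198 12.8932] v=[-2.0567 2.3887 -2.3886 2.0566]
Step 8: x=[1.4112 5.9691 9.0312 13.5890] v=[-2.7832 6.3545 -6.3545 2.7832]
Max displacement = 2.2169

Answer: 2.2169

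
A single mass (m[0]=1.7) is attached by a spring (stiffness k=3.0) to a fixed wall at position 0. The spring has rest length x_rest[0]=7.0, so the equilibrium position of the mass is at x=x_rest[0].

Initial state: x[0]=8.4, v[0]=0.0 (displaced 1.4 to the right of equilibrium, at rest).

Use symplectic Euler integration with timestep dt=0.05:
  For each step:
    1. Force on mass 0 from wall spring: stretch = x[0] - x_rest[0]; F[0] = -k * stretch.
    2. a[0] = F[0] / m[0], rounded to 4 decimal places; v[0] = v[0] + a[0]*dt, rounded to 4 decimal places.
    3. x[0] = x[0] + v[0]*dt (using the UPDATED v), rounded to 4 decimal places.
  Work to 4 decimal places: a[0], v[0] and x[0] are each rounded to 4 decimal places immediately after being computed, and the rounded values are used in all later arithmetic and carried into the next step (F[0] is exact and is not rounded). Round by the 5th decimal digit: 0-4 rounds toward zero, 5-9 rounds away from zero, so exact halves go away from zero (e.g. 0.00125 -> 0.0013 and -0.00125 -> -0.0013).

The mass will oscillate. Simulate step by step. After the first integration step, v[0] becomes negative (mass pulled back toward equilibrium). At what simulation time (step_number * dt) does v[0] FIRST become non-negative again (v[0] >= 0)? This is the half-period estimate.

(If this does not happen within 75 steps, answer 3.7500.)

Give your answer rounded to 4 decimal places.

Step 0: x=[8.4000] v=[0.0000]
Step 1: x=[8.3938] v=[-0.1235]
Step 2: x=[8.3815] v=[-0.2465]
Step 3: x=[8.3631] v=[-0.3684]
Step 4: x=[8.3387] v=[-0.4887]
Step 5: x=[8.3084] v=[-0.6068]
Step 6: x=[8.2723] v=[-0.7222]
Step 7: x=[8.2306] v=[-0.8345]
Step 8: x=[8.1834] v=[-0.9431]
Step 9: x=[8.1310] v=[-1.0475]
Step 10: x=[8.0736] v=[-1.1473]
Step 11: x=[8.0115] v=[-1.2420]
Step 12: x=[7.9449] v=[-1.3313]
Step 13: x=[7.8742] v=[-1.4147]
Step 14: x=[7.7996] v=[-1.4918]
Step 15: x=[7.7215] v=[-1.5624]
Step 16: x=[7.6402] v=[-1.6261]
Step 17: x=[7.5561] v=[-1.6826]
Step 18: x=[7.4695] v=[-1.7317]
Step 19: x=[7.3808] v=[-1.7731]
Step 20: x=[7.2905] v=[-1.8067]
Step 21: x=[7.1989] v=[-1.8323]
Step 22: x=[7.1064] v=[-1.8499]
Step 23: x=[7.0134] v=[-1.8593]
Step 24: x=[6.9204] v=[-1.8605]
Step 25: x=[6.8277] v=[-1.8535]
Step 26: x=[6.7358] v=[-1.8383]
Step 27: x=[6.6451] v=[-1.8150]
Step 28: x=[6.5559] v=[-1.7837]
Step 29: x=[6.4687] v=[-1.7445]
Step 30: x=[6.3838] v=[-1.6976]
Step 31: x=[6.3016] v=[-1.6432]
Step 32: x=[6.2225] v=[-1.5816]
Step 33: x=[6.1469] v=[-1.5130]
Step 34: x=[6.0750] v=[-1.4377]
Step 35: x=[6.0072] v=[-1.3561]
Step 36: x=[5.9438] v=[-1.2685]
Step 37: x=[5.8850] v=[-1.1753]
Step 38: x=[5.8312] v=[-1.0769]
Step 39: x=[5.7825] v=[-0.9738]
Step 40: x=[5.7392] v=[-0.8664]
Step 41: x=[5.7014] v=[-0.7552]
Step 42: x=[5.6694] v=[-0.6406]
Step 43: x=[5.6432] v=[-0.5232]
Step 44: x=[5.6230] v=[-0.4035]
Step 45: x=[5.6089] v=[-0.2820]
Step 46: x=[5.6009] v=[-0.1593]
Step 47: x=[5.5991] v=[-0.0359]
Step 48: x=[5.6035] v=[0.0877]
First v>=0 after going negative at step 48, time=2.4000

Answer: 2.4000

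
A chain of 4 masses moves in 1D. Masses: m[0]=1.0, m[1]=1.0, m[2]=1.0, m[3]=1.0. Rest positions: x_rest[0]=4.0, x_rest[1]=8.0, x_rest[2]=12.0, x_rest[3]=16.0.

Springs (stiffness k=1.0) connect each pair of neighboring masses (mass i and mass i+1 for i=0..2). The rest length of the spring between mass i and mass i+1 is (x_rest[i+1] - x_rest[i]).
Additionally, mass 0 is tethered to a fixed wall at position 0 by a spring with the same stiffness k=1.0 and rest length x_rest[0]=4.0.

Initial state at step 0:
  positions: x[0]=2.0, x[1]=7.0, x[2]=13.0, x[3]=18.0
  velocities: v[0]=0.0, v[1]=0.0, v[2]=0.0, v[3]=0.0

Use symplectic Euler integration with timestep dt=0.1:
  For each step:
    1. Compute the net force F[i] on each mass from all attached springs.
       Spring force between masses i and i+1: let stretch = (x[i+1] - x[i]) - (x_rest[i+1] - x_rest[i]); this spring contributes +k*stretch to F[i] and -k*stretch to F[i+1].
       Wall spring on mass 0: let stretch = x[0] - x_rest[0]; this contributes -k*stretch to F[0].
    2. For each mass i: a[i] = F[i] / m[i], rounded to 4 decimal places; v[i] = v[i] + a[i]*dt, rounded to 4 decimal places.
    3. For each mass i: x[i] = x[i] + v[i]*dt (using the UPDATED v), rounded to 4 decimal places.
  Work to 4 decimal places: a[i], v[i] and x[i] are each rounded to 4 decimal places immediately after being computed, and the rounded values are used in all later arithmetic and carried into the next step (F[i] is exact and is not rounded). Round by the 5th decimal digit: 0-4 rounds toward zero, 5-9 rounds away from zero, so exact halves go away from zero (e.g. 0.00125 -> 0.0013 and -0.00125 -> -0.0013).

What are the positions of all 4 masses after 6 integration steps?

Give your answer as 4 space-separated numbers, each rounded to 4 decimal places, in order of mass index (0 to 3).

Answer: 2.5959 7.2099 12.8037 17.7901

Derivation:
Step 0: x=[2.0000 7.0000 13.0000 18.0000] v=[0.0000 0.0000 0.0000 0.0000]
Step 1: x=[2.0300 7.0100 12.9900 17.9900] v=[0.3000 0.1000 -0.1000 -0.1000]
Step 2: x=[2.0895 7.0300 12.9702 17.9700] v=[0.5950 0.2000 -0.1980 -0.2000]
Step 3: x=[2.1775 7.0600 12.9410 17.9400] v=[0.8801 0.3000 -0.2920 -0.3000]
Step 4: x=[2.2926 7.1000 12.9030 17.9000] v=[1.1506 0.3999 -0.3802 -0.3999]
Step 5: x=[2.4328 7.1500 12.8569 17.8500] v=[1.4021 0.4995 -0.4608 -0.4996]
Step 6: x=[2.5959 7.2099 12.8037 17.7901] v=[1.6305 0.5985 -0.5322 -0.5989]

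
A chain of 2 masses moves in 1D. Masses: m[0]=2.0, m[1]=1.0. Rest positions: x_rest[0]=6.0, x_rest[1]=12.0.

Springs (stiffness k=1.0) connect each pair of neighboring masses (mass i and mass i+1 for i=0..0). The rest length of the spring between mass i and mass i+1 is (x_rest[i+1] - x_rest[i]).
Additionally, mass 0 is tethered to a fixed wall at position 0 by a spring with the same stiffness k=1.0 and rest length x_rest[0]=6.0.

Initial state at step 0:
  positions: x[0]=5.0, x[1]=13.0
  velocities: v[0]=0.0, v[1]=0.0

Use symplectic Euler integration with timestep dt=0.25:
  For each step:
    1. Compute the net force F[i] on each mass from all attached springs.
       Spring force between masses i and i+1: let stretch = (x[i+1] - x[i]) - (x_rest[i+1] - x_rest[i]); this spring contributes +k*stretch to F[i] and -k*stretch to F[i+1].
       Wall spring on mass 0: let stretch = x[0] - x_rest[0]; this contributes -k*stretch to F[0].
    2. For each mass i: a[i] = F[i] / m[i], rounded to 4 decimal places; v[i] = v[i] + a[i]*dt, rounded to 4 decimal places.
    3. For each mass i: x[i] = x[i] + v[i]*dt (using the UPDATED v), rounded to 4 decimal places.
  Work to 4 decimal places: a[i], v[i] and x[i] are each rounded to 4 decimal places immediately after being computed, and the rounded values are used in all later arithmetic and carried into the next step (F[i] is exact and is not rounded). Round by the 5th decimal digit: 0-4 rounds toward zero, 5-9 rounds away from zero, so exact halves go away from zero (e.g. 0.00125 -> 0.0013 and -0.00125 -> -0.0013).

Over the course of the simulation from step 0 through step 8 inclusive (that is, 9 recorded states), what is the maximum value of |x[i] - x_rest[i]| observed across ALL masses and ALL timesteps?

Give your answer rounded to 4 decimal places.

Step 0: x=[5.0000 13.0000] v=[0.0000 0.0000]
Step 1: x=[5.0938 12.8750] v=[0.3750 -0.5000]
Step 2: x=[5.2715 12.6387] v=[0.7109 -0.9453]
Step 3: x=[5.5147 12.3169] v=[0.9729 -1.2871]
Step 4: x=[5.7982 11.9450] v=[1.1339 -1.4877]
Step 5: x=[6.0926 11.5639] v=[1.1775 -1.5244]
Step 6: x=[6.3676 11.2159] v=[1.0998 -1.3922]
Step 7: x=[6.5951 10.9398] v=[0.9099 -1.1043]
Step 8: x=[6.7523 10.7672] v=[0.6286 -0.6905]
Max displacement = 1.2328

Answer: 1.2328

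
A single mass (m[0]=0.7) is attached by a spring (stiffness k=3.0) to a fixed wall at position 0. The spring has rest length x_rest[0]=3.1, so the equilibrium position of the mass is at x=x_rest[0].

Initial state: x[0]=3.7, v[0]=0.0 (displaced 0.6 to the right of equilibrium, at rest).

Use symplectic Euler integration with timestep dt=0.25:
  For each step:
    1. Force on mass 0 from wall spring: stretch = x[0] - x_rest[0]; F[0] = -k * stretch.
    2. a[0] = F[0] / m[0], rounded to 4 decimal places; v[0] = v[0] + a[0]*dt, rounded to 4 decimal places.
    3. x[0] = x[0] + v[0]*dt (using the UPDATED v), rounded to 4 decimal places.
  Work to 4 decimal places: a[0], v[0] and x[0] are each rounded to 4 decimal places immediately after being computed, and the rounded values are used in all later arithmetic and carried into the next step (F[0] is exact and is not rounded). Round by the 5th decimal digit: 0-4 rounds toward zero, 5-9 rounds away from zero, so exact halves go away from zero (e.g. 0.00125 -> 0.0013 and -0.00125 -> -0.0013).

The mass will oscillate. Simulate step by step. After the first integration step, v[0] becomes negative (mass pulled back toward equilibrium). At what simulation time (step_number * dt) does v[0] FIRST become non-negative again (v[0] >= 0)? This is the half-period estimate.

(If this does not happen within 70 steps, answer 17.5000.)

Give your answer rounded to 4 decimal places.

Step 0: x=[3.7000] v=[0.0000]
Step 1: x=[3.5393] v=[-0.6429]
Step 2: x=[3.2609] v=[-1.1136]
Step 3: x=[2.9394] v=[-1.2860]
Step 4: x=[2.6609] v=[-1.1139]
Step 5: x=[2.5001] v=[-0.6434]
Step 6: x=[2.4999] v=[-0.0007]
Step 7: x=[2.6605] v=[0.6423]
First v>=0 after going negative at step 7, time=1.7500

Answer: 1.7500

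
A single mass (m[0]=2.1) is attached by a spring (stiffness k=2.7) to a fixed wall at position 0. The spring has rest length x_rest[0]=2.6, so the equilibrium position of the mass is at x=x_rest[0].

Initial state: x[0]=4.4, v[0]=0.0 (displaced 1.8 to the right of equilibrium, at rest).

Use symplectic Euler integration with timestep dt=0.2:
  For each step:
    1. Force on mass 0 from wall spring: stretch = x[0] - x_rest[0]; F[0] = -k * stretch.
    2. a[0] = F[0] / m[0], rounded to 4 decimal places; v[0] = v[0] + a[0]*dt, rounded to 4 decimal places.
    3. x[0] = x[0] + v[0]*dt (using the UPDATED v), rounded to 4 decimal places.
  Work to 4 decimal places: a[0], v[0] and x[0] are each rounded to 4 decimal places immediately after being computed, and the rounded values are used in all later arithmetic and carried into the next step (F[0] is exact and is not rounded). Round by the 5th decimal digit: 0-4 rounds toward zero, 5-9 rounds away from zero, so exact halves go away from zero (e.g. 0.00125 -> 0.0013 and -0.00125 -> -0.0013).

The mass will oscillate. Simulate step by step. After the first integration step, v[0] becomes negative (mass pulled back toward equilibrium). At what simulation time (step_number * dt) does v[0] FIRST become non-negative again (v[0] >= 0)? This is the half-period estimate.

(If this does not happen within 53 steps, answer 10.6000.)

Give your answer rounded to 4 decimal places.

Answer: 2.8000

Derivation:
Step 0: x=[4.4000] v=[0.0000]
Step 1: x=[4.3074] v=[-0.4629]
Step 2: x=[4.1270] v=[-0.9019]
Step 3: x=[3.8681] v=[-1.2946]
Step 4: x=[3.5440] v=[-1.6207]
Step 5: x=[3.1713] v=[-1.8634]
Step 6: x=[2.7692] v=[-2.0103]
Step 7: x=[2.3584] v=[-2.0538]
Step 8: x=[1.9601] v=[-1.9917]
Step 9: x=[1.5947] v=[-1.8272]
Step 10: x=[1.2810] v=[-1.5687]
Step 11: x=[1.0351] v=[-1.2295]
Step 12: x=[0.8697] v=[-0.8271]
Step 13: x=[0.7933] v=[-0.3822]
Step 14: x=[0.8098] v=[0.0824]
First v>=0 after going negative at step 14, time=2.8000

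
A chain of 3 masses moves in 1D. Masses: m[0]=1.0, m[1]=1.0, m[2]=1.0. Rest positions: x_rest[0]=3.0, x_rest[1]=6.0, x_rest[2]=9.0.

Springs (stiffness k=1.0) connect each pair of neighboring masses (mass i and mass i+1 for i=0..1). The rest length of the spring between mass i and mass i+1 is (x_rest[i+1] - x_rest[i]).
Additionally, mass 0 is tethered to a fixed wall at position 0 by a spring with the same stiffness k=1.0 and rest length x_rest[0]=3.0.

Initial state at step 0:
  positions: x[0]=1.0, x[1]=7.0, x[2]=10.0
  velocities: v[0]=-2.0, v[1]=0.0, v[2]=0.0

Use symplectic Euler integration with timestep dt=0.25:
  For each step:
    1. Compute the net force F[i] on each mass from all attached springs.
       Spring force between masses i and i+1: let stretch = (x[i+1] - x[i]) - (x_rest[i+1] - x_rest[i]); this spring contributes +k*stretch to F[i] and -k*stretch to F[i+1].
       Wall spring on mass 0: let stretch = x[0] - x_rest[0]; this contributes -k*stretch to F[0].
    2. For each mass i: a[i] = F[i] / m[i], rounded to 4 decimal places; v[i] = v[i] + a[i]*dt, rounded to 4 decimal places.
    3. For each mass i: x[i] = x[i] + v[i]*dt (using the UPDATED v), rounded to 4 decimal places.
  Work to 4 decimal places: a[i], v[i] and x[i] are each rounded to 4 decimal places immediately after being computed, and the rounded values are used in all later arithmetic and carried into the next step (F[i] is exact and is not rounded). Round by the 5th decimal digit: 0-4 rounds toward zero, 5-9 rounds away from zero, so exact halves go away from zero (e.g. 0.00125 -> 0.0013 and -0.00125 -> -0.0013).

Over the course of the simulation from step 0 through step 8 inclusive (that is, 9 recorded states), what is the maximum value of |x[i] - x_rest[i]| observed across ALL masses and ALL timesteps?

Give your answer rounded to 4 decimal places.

Answer: 2.1875

Derivation:
Step 0: x=[1.0000 7.0000 10.0000] v=[-2.0000 0.0000 0.0000]
Step 1: x=[0.8125 6.8125 10.0000] v=[-0.7500 -0.7500 0.0000]
Step 2: x=[0.9492 6.4492 9.9883] v=[0.5469 -1.4531 -0.0469]
Step 3: x=[1.3704 5.9634 9.9429] v=[1.6846 -1.9433 -0.1817]
Step 4: x=[1.9930 5.4392 9.8363] v=[2.4903 -2.0967 -0.4266]
Step 5: x=[2.7064 4.9745 9.6423] v=[2.8536 -1.8590 -0.7759]
Step 6: x=[3.3924 4.6597 9.3441] v=[2.7440 -1.2591 -1.1929]
Step 7: x=[3.9456 4.5585 8.9406] v=[2.2127 -0.4048 -1.6140]
Step 8: x=[4.2905 4.6929 8.4507] v=[1.3795 0.5375 -1.9595]
Max displacement = 2.1875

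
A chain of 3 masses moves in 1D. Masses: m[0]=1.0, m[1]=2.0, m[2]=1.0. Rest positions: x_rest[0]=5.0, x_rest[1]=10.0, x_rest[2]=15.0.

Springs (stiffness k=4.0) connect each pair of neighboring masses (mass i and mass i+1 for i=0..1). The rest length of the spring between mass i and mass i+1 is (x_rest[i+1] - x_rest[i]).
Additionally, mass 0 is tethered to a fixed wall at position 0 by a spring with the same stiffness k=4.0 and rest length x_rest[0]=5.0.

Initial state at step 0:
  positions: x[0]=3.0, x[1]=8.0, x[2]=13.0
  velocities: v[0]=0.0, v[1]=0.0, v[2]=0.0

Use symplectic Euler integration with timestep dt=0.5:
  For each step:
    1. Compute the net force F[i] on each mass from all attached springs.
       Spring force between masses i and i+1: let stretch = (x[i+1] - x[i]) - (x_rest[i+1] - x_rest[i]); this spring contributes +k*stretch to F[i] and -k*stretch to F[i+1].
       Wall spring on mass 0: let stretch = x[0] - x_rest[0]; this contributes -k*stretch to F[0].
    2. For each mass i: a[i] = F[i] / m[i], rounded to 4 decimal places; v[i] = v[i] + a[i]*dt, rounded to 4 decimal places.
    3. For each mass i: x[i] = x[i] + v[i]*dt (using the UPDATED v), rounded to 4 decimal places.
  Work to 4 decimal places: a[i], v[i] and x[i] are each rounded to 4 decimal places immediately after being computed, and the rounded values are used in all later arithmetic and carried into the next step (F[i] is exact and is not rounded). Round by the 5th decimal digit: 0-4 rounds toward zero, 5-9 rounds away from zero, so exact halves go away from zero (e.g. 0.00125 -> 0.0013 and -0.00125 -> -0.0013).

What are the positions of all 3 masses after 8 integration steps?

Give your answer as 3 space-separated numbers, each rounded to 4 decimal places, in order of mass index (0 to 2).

Answer: 7.0000 11.7500 17.5000

Derivation:
Step 0: x=[3.0000 8.0000 13.0000] v=[0.0000 0.0000 0.0000]
Step 1: x=[5.0000 8.0000 13.0000] v=[4.0000 0.0000 0.0000]
Step 2: x=[5.0000 9.0000 13.0000] v=[0.0000 2.0000 0.0000]
Step 3: x=[4.0000 10.0000 14.0000] v=[-2.0000 2.0000 2.0000]
Step 4: x=[5.0000 10.0000 16.0000] v=[2.0000 0.0000 4.0000]
Step 5: x=[6.0000 10.5000 17.0000] v=[2.0000 1.0000 2.0000]
Step 6: x=[5.5000 12.0000 16.5000] v=[-1.0000 3.0000 -1.0000]
Step 7: x=[6.0000 12.5000 16.5000] v=[1.0000 1.0000 0.0000]
Step 8: x=[7.0000 11.7500 17.5000] v=[2.0000 -1.5000 2.0000]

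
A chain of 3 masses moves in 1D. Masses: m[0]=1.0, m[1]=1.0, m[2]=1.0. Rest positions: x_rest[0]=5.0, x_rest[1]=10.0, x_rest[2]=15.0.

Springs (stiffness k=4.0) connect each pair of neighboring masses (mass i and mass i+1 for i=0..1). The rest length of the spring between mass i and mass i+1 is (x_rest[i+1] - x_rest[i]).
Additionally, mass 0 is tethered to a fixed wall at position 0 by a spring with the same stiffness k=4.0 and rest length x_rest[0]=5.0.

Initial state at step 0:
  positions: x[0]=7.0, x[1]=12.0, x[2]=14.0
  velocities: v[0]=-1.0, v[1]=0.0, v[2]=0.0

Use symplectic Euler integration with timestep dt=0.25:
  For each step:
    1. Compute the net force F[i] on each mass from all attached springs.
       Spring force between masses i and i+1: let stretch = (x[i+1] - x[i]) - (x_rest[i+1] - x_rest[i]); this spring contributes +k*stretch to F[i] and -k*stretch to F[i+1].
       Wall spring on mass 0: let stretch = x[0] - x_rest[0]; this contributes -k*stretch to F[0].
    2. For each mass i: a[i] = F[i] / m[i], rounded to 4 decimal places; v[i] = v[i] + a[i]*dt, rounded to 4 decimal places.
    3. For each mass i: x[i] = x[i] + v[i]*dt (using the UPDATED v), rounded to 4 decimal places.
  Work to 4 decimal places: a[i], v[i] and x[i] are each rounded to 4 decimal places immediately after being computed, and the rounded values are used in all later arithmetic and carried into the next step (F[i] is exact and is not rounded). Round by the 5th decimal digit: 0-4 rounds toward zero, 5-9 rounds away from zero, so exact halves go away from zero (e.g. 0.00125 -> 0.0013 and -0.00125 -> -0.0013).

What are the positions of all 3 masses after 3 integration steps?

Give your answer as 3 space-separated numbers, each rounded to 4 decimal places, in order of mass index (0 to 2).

Answer: 4.0625 9.2031 16.8125

Derivation:
Step 0: x=[7.0000 12.0000 14.0000] v=[-1.0000 0.0000 0.0000]
Step 1: x=[6.2500 11.2500 14.7500] v=[-3.0000 -3.0000 3.0000]
Step 2: x=[5.1875 10.1250 15.8750] v=[-4.2500 -4.5000 4.5000]
Step 3: x=[4.0625 9.2031 16.8125] v=[-4.5000 -3.6875 3.7500]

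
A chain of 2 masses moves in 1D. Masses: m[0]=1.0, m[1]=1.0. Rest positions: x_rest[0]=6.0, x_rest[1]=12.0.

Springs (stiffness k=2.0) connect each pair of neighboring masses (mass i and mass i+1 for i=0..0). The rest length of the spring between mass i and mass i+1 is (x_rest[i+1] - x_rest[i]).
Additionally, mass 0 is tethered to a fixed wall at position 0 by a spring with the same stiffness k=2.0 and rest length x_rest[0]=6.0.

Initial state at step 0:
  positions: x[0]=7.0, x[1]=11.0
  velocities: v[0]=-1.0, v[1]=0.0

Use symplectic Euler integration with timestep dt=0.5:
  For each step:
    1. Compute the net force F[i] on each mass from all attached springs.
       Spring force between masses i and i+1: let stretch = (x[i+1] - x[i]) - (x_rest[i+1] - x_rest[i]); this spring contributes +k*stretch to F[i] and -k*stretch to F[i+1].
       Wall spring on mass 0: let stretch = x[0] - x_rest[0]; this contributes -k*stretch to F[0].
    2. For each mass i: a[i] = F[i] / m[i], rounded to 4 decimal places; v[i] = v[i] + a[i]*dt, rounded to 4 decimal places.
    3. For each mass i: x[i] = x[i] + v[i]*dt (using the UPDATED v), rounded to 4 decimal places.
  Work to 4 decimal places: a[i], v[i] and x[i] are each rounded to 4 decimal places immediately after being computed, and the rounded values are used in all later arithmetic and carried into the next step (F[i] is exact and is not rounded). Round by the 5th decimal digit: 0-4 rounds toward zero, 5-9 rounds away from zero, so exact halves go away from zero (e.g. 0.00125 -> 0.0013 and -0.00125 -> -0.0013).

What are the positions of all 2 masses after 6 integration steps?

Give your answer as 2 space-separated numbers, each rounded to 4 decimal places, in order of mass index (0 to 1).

Answer: 5.5938 12.2813

Derivation:
Step 0: x=[7.0000 11.0000] v=[-1.0000 0.0000]
Step 1: x=[5.0000 12.0000] v=[-4.0000 2.0000]
Step 2: x=[4.0000 12.5000] v=[-2.0000 1.0000]
Step 3: x=[5.2500 11.7500] v=[2.5000 -1.5000]
Step 4: x=[7.1250 10.7500] v=[3.7500 -2.0000]
Step 5: x=[7.2500 10.9375] v=[0.2500 0.3750]
Step 6: x=[5.5938 12.2813] v=[-3.3125 2.6875]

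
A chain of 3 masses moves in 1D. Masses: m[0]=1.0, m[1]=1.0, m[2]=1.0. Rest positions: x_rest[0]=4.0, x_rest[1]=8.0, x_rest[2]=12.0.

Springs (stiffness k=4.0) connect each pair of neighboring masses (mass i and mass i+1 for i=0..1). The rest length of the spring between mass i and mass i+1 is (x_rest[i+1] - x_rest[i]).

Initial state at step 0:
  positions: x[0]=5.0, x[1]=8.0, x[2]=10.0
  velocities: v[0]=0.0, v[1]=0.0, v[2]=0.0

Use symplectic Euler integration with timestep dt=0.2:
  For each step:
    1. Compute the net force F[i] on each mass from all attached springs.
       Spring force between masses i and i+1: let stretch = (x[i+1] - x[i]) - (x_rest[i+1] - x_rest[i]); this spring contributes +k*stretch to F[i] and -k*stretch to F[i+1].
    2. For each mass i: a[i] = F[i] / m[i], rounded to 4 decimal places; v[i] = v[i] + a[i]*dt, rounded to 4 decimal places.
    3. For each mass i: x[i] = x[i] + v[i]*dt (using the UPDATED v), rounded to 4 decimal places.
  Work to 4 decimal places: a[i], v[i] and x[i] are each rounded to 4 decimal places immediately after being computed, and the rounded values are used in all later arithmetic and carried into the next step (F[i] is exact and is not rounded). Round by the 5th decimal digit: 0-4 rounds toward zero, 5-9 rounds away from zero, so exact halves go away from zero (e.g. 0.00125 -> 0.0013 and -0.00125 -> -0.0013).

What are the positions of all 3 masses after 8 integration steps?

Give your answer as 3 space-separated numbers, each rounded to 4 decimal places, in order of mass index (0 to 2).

Answer: 2.0247 8.0091 12.9661

Derivation:
Step 0: x=[5.0000 8.0000 10.0000] v=[0.0000 0.0000 0.0000]
Step 1: x=[4.8400 7.8400 10.3200] v=[-0.8000 -0.8000 1.6000]
Step 2: x=[4.5200 7.5968 10.8832] v=[-1.6000 -1.2160 2.8160]
Step 3: x=[4.0523 7.3871 11.5606] v=[-2.3386 -1.0483 3.3869]
Step 4: x=[3.4781 7.3116 12.2102] v=[-2.8708 -0.3773 3.2481]
Step 5: x=[2.8773 7.4066 12.7160] v=[-3.0040 0.4748 2.5292]
Step 6: x=[2.3612 7.6264 13.0123] v=[-2.5806 1.0989 1.4817]
Step 7: x=[2.0475 7.8655 13.0869] v=[-1.5684 1.1955 0.3730]
Step 8: x=[2.0247 8.0091 12.9661] v=[-0.1140 0.7182 -0.6041]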